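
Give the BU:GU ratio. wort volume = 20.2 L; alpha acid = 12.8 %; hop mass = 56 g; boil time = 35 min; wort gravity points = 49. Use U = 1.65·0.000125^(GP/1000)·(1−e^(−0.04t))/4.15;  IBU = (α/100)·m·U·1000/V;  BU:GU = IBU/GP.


U = 1.65·0.000125^(49/1000)·(1−e^(−0.04·35))/4.15 = 0.1928
IBU = (12.8/100)·56·0.1928·1000/20.2 = 68.4319
BU:GU = 68.4319/49

1.3966


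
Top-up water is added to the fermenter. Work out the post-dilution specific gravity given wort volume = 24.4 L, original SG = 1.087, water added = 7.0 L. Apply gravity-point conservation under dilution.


SG_new = 1 + (SG_old − 1)·V_old/(V_old + V_water)
pts = (1.087 − 1)·1000·24.4/(24.4 + 7.0) = 67.6051
SG_new = 1 + 67.6051/1000

1.0676


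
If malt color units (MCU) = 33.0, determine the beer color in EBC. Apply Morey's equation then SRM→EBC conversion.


SRM = 1.4922·MCU^0.6859;  EBC = SRM·1.97
SRM = 1.4922·33.0^0.6859 = 16.4201
EBC = 16.4201·1.97

32.3476 EBC


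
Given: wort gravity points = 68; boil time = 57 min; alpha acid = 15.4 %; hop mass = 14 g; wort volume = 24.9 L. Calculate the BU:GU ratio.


U = 1.65·0.000125^(GP/1000)·(1−e^(−0.04t))/4.15;  IBU = (α/100)·m·U·1000/V;  BU:GU = IBU/GP
U = 1.65·0.000125^(68/1000)·(1−e^(−0.04·57))/4.15 = 0.1937
IBU = (15.4/100)·14·0.1937·1000/24.9 = 16.7731
BU:GU = 16.7731/68

0.2467


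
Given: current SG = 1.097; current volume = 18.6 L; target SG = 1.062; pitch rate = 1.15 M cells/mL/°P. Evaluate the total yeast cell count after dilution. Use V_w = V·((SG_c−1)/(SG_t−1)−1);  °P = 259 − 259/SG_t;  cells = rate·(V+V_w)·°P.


V_w = 18.6·((1.097−1)/(1.062−1)−1) = 10.5000
V_final = 18.6 + 10.5000 = 29.1000
°P = 259 − 259/1.062 = 15.1205
cells = 1.15·29.1000·15.1205

506.0084 billion cells


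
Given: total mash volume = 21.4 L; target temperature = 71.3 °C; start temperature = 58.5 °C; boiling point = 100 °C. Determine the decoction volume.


V_dec = V_total·(T_target − T_start)/(T_boil − T_start)
V_dec = 21.4·(71.3 − 58.5)/(100 − 58.5)

6.6005 L


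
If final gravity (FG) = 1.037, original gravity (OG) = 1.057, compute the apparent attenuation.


AA = (OG − FG)/(OG − 1) · 100
AA = (1.057 − 1.037)/(1.057 − 1) · 100

35.0877 %


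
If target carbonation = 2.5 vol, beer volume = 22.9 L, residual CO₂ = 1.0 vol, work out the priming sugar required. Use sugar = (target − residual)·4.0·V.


sugar = (2.5 − 1.0)·4.0·22.9

137.4000 g


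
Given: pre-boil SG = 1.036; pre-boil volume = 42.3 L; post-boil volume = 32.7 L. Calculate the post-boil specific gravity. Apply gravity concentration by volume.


SG_post = 1 + (SG_pre − 1)·V_pre/V_post
pts_pre = (1.036 − 1)·1000 = 36.0000
pts_post = 36.0000·42.3/32.7 = 46.5688
SG_post = 1 + 46.5688/1000

1.0466


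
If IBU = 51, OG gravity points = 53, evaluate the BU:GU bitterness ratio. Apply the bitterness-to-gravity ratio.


BU:GU = IBU / OG_points
BU:GU = 51 / 53

0.9623


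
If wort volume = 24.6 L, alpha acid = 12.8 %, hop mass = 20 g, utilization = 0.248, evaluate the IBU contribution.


IBU = (α/100)·mass·U·1000 / V
IBU = (12.8/100)·20·0.248·1000 / 24.6

25.8081 IBU


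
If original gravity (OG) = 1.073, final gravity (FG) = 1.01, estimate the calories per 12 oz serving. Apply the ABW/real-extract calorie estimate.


ABW = (OG−FG)·131.25·0.79/FG;  °P = 259 − 259/SG (for OG→OE and FG→AE);  RE = 0.1808·OE + 0.8192·AE;  Cal = (6.9·ABW + 4·(RE−0.1))·FG·3.55
ABW = (1.073 − 1.01)·131.25·0.79/1.01 = 6.4676
OE = 259 − 259/1.073 = 17.6207 °P
AE = 259 − 259/1.01 = 2.5644 °P
RE = 0.1808·17.6207 + 0.8192·2.5644 = 5.2865 °P
Cal = (6.9·6.4676 + 4·(5.2865−0.1))·1.01·3.55

234.3944 kcal


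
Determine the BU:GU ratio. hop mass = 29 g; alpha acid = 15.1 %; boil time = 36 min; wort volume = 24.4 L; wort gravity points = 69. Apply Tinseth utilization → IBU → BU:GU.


U = 1.65·0.000125^(GP/1000)·(1−e^(−0.04t))/4.15;  IBU = (α/100)·m·U·1000/V;  BU:GU = IBU/GP
U = 1.65·0.000125^(69/1000)·(1−e^(−0.04·36))/4.15 = 0.1632
IBU = (15.1/100)·29·0.1632·1000/24.4 = 29.2869
BU:GU = 29.2869/69

0.4244


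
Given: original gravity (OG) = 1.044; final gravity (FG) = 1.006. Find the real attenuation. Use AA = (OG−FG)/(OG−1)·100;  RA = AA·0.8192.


AA = (1.044 − 1.006)/(1.044 − 1)·100 = 86.3636
RA = 86.3636·0.8192

70.7491 %


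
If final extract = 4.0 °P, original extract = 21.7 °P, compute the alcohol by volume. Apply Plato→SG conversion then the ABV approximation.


SG = 259/(259 − P);  ABV = (OG − FG)·131.25
OG = 259/(259 − 21.7) = 1.0914
FG = 259/(259 − 4.0) = 1.0157
ABV = (1.0914 − 1.0157)·131.25

9.9434 % ABV


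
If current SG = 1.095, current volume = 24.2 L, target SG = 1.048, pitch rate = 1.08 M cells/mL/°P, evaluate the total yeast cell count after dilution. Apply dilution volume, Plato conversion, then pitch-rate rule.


V_w = V·((SG_c−1)/(SG_t−1)−1);  °P = 259 − 259/SG_t;  cells = rate·(V+V_w)·°P
V_w = 24.2·((1.095−1)/(1.048−1)−1) = 23.6958
V_final = 24.2 + 23.6958 = 47.8958
°P = 259 − 259/1.048 = 11.8626
cells = 1.08·47.8958·11.8626

613.6224 billion cells


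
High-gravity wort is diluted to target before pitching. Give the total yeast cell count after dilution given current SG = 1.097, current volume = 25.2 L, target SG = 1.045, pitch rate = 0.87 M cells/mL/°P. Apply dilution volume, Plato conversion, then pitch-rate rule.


V_w = V·((SG_c−1)/(SG_t−1)−1);  °P = 259 − 259/SG_t;  cells = rate·(V+V_w)·°P
V_w = 25.2·((1.097−1)/(1.045−1)−1) = 29.1200
V_final = 25.2 + 29.1200 = 54.3200
°P = 259 − 259/1.045 = 11.1531
cells = 0.87·54.3200·11.1531

527.0781 billion cells


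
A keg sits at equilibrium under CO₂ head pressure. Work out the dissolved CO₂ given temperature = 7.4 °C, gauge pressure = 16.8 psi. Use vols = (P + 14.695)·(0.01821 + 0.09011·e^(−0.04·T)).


vols = (16.8 + 14.695)·(0.01821 + 0.09011·e^(−0.04·7.4))

2.6844 volumes


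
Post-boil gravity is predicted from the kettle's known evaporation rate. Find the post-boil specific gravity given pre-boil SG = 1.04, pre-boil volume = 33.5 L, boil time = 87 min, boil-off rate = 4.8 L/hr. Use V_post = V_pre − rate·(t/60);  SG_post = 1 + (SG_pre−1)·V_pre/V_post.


V_post = 33.5 − 4.8·(87/60) = 26.5400
SG_post = 1 + (1.04 − 1)·33.5/26.5400

1.0505


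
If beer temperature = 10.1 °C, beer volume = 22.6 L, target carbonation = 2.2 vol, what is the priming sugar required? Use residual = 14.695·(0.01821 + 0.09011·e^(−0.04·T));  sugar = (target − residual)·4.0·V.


residual = 14.695·(0.01821 + 0.09011·e^(−0.04·10.1)) = 1.1517
sugar = (2.2 − 1.1517)·4.0·22.6

94.7692 g


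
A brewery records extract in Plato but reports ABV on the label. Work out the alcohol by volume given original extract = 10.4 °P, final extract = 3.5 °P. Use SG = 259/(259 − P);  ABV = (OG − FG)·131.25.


OG = 259/(259 − 10.4) = 1.0418
FG = 259/(259 − 3.5) = 1.0137
ABV = (1.0418 − 1.0137)·131.25

3.6928 % ABV


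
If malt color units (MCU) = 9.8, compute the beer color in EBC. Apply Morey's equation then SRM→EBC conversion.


SRM = 1.4922·MCU^0.6859;  EBC = SRM·1.97
SRM = 1.4922·9.8^0.6859 = 7.1402
EBC = 7.1402·1.97

14.0661 EBC


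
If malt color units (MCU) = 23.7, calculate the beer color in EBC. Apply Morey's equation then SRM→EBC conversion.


SRM = 1.4922·MCU^0.6859;  EBC = SRM·1.97
SRM = 1.4922·23.7^0.6859 = 13.0848
EBC = 13.0848·1.97

25.7770 EBC


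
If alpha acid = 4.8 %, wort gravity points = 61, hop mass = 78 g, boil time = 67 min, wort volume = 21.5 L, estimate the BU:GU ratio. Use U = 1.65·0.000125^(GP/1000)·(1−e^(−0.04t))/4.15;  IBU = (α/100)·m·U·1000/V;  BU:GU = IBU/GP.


U = 1.65·0.000125^(61/1000)·(1−e^(−0.04·67))/4.15 = 0.2140
IBU = (4.8/100)·78·0.2140·1000/21.5 = 37.2733
BU:GU = 37.2733/61

0.6110


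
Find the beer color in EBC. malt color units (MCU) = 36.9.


SRM = 1.4922·MCU^0.6859;  EBC = SRM·1.97
SRM = 1.4922·36.9^0.6859 = 17.7276
EBC = 17.7276·1.97

34.9234 EBC


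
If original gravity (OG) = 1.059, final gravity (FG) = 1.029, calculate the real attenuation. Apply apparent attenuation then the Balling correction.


AA = (OG−FG)/(OG−1)·100;  RA = AA·0.8192
AA = (1.059 − 1.029)/(1.059 − 1)·100 = 50.8475
RA = 50.8475·0.8192

41.6542 %


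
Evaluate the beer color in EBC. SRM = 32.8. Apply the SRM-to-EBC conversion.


EBC = SRM · 1.97
EBC = 32.8 · 1.97

64.6160 EBC


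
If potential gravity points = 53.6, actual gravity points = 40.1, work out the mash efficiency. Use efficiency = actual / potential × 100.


efficiency = 40.1 / 53.6 × 100

74.8134 %


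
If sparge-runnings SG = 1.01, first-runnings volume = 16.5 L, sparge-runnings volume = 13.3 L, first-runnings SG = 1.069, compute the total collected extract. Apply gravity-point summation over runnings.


total = Σ (SG_i − 1)·1000·V_i
first = (1.069 − 1)·1000·16.5 = 1138.5000
sparge = (1.01 − 1)·1000·13.3 = 133.0000
total = 1138.5000 + 133.0000

1271.5000 gravity·L


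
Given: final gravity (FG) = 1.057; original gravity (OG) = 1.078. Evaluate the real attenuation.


AA = (OG−FG)/(OG−1)·100;  RA = AA·0.8192
AA = (1.078 − 1.057)/(1.078 − 1)·100 = 26.9231
RA = 26.9231·0.8192

22.0554 %


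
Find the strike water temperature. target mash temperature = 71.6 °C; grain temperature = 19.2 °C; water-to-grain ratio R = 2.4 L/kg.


T_strike = (0.41/R)·(T_mash − T_grain) + T_mash
T_strike = (0.41/2.4)·(71.6 − 19.2) + 71.6

80.5517 °C


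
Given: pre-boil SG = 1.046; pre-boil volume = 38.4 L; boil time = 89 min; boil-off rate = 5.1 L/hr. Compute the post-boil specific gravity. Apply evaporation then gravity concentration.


V_post = V_pre − rate·(t/60);  SG_post = 1 + (SG_pre−1)·V_pre/V_post
V_post = 38.4 − 5.1·(89/60) = 30.8350
SG_post = 1 + (1.046 − 1)·38.4/30.8350

1.0573


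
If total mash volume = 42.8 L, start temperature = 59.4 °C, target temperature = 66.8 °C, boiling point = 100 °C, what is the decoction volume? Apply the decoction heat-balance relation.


V_dec = V_total·(T_target − T_start)/(T_boil − T_start)
V_dec = 42.8·(66.8 − 59.4)/(100 − 59.4)

7.8010 L


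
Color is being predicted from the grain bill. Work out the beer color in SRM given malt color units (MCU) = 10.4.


SRM = 1.4922 · MCU^0.6859
SRM = 1.4922 · 10.4^0.6859

7.4372 SRM


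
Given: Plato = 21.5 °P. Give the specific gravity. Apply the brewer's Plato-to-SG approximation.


SG = 259/(259 − P)
SG = 259/(259 − 21.5)

1.0905


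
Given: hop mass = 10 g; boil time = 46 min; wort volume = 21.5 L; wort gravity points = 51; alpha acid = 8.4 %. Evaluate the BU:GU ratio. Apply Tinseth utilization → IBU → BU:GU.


U = 1.65·0.000125^(GP/1000)·(1−e^(−0.04t))/4.15;  IBU = (α/100)·m·U·1000/V;  BU:GU = IBU/GP
U = 1.65·0.000125^(51/1000)·(1−e^(−0.04·46))/4.15 = 0.2115
IBU = (8.4/100)·10·0.2115·1000/21.5 = 8.2625
BU:GU = 8.2625/51

0.1620


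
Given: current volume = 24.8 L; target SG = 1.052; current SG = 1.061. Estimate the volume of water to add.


V_water = V·((SG_curr − 1)/(SG_target − 1) − 1)
V_water = 24.8·((1.061 − 1)/(1.052 − 1) − 1)

4.2923 L


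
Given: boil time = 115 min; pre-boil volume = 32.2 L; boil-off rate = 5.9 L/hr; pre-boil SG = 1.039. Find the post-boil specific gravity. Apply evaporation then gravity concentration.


V_post = V_pre − rate·(t/60);  SG_post = 1 + (SG_pre−1)·V_pre/V_post
V_post = 32.2 − 5.9·(115/60) = 20.8917
SG_post = 1 + (1.039 − 1)·32.2/20.8917

1.0601


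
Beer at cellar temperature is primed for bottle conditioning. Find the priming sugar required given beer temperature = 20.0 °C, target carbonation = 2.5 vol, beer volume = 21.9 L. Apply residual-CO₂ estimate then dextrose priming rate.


residual = 14.695·(0.01821 + 0.09011·e^(−0.04·T));  sugar = (target − residual)·4.0·V
residual = 14.695·(0.01821 + 0.09011·e^(−0.04·20.0)) = 0.8626
sugar = (2.5 − 0.8626)·4.0·21.9

143.4378 g


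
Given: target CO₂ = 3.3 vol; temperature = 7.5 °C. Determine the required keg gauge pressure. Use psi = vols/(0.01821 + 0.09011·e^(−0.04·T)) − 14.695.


psi = 3.3/(0.01821 + 0.09011·e^(−0.04·7.5)) − 14.695

24.1445 psi


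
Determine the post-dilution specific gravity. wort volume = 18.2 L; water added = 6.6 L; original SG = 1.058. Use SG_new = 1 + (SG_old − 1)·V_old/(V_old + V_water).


pts = (1.058 − 1)·1000·18.2/(18.2 + 6.6) = 42.5645
SG_new = 1 + 42.5645/1000

1.0426


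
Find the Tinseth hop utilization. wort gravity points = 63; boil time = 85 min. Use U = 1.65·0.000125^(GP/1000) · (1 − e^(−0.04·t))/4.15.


bigness = 1.65·0.000125^(63/1000) = 0.9367
boil_factor = (1 − e^(−0.04·85))/4.15 = 0.2329
U = 0.9367 · 0.2329

0.2182


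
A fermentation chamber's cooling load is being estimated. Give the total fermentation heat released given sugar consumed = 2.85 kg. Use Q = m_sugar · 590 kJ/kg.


Q = 2.85 · 590

1681.5000 kJ


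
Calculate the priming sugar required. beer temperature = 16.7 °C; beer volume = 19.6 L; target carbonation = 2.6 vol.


residual = 14.695·(0.01821 + 0.09011·e^(−0.04·T));  sugar = (target − residual)·4.0·V
residual = 14.695·(0.01821 + 0.09011·e^(−0.04·16.7)) = 0.9465
sugar = (2.6 − 0.9465)·4.0·19.6

129.6313 g


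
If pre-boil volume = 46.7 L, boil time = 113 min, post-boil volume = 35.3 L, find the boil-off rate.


rate = (V_pre − V_post) / (t_min/60)
rate = (46.7 − 35.3) / (113/60)

6.0531 L/hr


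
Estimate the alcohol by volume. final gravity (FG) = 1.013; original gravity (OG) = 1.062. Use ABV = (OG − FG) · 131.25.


ABV = (1.062 − 1.013) · 131.25

6.4313 % ABV


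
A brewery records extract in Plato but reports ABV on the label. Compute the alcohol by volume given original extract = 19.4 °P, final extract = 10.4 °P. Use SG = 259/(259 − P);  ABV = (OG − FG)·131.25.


OG = 259/(259 − 19.4) = 1.0810
FG = 259/(259 − 10.4) = 1.0418
ABV = (1.0810 − 1.0418)·131.25

5.1363 % ABV


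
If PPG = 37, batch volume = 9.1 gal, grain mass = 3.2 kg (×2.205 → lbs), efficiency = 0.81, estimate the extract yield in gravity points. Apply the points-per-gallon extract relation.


points = lbs × PPG × eff / vol
lbs = 3.2 × 2.205 = 7.0560
points = 7.0560 × 37 × 0.81 / 9.1

23.2383 points


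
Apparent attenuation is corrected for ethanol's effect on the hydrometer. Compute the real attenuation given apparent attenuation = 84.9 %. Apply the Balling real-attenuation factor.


RA = AA · 0.8192
RA = 84.9 · 0.8192

69.5501 %


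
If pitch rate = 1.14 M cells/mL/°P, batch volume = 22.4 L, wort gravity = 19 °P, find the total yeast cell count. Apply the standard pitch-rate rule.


cells (billions) = rate · V_L · °P
cells = 1.14 · 22.4 · 19

485.1840 billion cells


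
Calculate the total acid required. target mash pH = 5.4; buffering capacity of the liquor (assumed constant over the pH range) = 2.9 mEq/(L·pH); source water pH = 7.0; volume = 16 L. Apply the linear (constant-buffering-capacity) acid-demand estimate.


acid = buffering capacity · (pH_source − pH_target) · V
acid = 2.9 · (7.0 − 5.4) · 16

74.2400 mEq


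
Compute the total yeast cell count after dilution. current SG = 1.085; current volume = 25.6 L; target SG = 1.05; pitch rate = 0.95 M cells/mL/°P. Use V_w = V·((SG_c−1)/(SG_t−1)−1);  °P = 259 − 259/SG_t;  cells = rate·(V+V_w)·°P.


V_w = 25.6·((1.085−1)/(1.05−1)−1) = 17.9200
V_final = 25.6 + 17.9200 = 43.5200
°P = 259 − 259/1.05 = 12.3333
cells = 0.95·43.5200·12.3333

509.9093 billion cells


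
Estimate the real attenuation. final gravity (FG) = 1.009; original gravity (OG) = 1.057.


AA = (OG−FG)/(OG−1)·100;  RA = AA·0.8192
AA = (1.057 − 1.009)/(1.057 − 1)·100 = 84.2105
RA = 84.2105·0.8192

68.9853 %


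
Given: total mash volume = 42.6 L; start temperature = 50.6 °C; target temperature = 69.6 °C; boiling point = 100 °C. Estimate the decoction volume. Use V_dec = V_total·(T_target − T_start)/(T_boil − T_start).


V_dec = 42.6·(69.6 − 50.6)/(100 − 50.6)

16.3846 L


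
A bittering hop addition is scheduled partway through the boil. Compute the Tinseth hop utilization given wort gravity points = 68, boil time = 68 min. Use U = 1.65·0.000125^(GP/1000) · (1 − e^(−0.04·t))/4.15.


bigness = 1.65·0.000125^(68/1000) = 0.8955
boil_factor = (1 − e^(−0.04·68))/4.15 = 0.2251
U = 0.8955 · 0.2251

0.2016


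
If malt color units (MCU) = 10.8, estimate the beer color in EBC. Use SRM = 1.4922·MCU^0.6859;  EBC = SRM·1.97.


SRM = 1.4922·10.8^0.6859 = 7.6322
EBC = 7.6322·1.97

15.0355 EBC


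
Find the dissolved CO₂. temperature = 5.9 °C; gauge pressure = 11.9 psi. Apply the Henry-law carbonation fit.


vols = (P + 14.695)·(0.01821 + 0.09011·e^(−0.04·T))
vols = (11.9 + 14.695)·(0.01821 + 0.09011·e^(−0.04·5.9))

2.3770 volumes


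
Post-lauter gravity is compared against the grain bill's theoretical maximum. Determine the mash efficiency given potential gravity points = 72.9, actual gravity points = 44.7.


efficiency = actual / potential × 100
efficiency = 44.7 / 72.9 × 100

61.3169 %


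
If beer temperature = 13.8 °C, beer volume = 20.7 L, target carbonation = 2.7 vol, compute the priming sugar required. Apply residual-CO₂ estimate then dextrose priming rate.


residual = 14.695·(0.01821 + 0.09011·e^(−0.04·T));  sugar = (target − residual)·4.0·V
residual = 14.695·(0.01821 + 0.09011·e^(−0.04·13.8)) = 1.0300
sugar = (2.7 − 1.0300)·4.0·20.7

138.2721 g


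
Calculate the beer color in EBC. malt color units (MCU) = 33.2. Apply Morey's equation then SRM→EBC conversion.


SRM = 1.4922·MCU^0.6859;  EBC = SRM·1.97
SRM = 1.4922·33.2^0.6859 = 16.4883
EBC = 16.4883·1.97

32.4819 EBC


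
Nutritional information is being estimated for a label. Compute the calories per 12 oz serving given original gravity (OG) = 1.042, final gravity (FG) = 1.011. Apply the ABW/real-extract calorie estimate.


ABW = (OG−FG)·131.25·0.79/FG;  °P = 259 − 259/SG (for OG→OE and FG→AE);  RE = 0.1808·OE + 0.8192·AE;  Cal = (6.9·ABW + 4·(RE−0.1))·FG·3.55
ABW = (1.042 − 1.011)·131.25·0.79/1.011 = 3.1793
OE = 259 − 259/1.042 = 10.4395 °P
AE = 259 − 259/1.011 = 2.8180 °P
RE = 0.1808·10.4395 + 0.8192·2.8180 = 4.1960 °P
Cal = (6.9·3.1793 + 4·(4.1960−0.1))·1.011·3.55

137.5372 kcal


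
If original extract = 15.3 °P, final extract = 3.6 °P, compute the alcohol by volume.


SG = 259/(259 − P);  ABV = (OG − FG)·131.25
OG = 259/(259 − 15.3) = 1.0628
FG = 259/(259 − 3.6) = 1.0141
ABV = (1.0628 − 1.0141)·131.25

6.3901 % ABV


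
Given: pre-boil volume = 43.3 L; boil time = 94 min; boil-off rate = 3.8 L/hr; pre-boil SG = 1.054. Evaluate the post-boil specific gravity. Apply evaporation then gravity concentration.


V_post = V_pre − rate·(t/60);  SG_post = 1 + (SG_pre−1)·V_pre/V_post
V_post = 43.3 − 3.8·(94/60) = 37.3467
SG_post = 1 + (1.054 − 1)·43.3/37.3467

1.0626


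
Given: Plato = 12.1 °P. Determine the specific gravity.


SG = 259/(259 − P)
SG = 259/(259 − 12.1)

1.0490


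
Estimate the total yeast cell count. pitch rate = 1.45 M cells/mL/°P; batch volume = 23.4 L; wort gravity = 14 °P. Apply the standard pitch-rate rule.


cells (billions) = rate · V_L · °P
cells = 1.45 · 23.4 · 14

475.0200 billion cells


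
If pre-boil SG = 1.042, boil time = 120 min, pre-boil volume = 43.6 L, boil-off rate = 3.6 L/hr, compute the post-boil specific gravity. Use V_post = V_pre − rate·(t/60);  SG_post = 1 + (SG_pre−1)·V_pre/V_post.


V_post = 43.6 − 3.6·(120/60) = 36.4000
SG_post = 1 + (1.042 − 1)·43.6/36.4000

1.0503


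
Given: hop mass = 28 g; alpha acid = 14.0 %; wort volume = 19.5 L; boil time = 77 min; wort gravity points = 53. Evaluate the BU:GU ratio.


U = 1.65·0.000125^(GP/1000)·(1−e^(−0.04t))/4.15;  IBU = (α/100)·m·U·1000/V;  BU:GU = IBU/GP
U = 1.65·0.000125^(53/1000)·(1−e^(−0.04·77))/4.15 = 0.2356
IBU = (14.0/100)·28·0.2356·1000/19.5 = 47.3577
BU:GU = 47.3577/53

0.8935


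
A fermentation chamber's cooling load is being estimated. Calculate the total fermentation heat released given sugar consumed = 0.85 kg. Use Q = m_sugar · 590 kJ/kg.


Q = 0.85 · 590

501.5000 kJ


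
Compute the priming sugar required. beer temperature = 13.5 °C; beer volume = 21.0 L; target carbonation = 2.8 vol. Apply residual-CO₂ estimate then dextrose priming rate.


residual = 14.695·(0.01821 + 0.09011·e^(−0.04·T));  sugar = (target − residual)·4.0·V
residual = 14.695·(0.01821 + 0.09011·e^(−0.04·13.5)) = 1.0393
sugar = (2.8 − 1.0393)·4.0·21.0

147.9029 g


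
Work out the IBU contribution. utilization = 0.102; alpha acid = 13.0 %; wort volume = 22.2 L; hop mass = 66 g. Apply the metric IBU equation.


IBU = (α/100)·mass·U·1000 / V
IBU = (13.0/100)·66·0.102·1000 / 22.2

39.4216 IBU


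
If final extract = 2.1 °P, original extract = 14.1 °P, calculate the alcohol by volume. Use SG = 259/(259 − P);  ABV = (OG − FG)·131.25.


OG = 259/(259 − 14.1) = 1.0576
FG = 259/(259 − 2.1) = 1.0082
ABV = (1.0576 − 1.0082)·131.25

6.4838 % ABV


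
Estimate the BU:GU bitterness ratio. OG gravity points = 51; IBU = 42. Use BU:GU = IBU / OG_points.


BU:GU = 42 / 51

0.8235


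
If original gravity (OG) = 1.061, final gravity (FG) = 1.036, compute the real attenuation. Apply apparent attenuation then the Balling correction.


AA = (OG−FG)/(OG−1)·100;  RA = AA·0.8192
AA = (1.061 − 1.036)/(1.061 − 1)·100 = 40.9836
RA = 40.9836·0.8192

33.5738 %


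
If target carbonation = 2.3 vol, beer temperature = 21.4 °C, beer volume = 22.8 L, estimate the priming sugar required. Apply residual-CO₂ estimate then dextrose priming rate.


residual = 14.695·(0.01821 + 0.09011·e^(−0.04·T));  sugar = (target − residual)·4.0·V
residual = 14.695·(0.01821 + 0.09011·e^(−0.04·21.4)) = 0.8302
sugar = (2.3 − 0.8302)·4.0·22.8

134.0477 g


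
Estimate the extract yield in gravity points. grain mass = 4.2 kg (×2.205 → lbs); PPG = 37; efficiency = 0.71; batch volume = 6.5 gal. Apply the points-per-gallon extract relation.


points = lbs × PPG × eff / vol
lbs = 4.2 × 2.205 = 9.2610
points = 9.2610 × 37 × 0.71 / 6.5

37.4287 points


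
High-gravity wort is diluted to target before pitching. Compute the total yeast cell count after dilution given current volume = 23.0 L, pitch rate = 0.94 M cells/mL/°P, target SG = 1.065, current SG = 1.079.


V_w = V·((SG_c−1)/(SG_t−1)−1);  °P = 259 − 259/SG_t;  cells = rate·(V+V_w)·°P
V_w = 23.0·((1.079−1)/(1.065−1)−1) = 4.9538
V_final = 23.0 + 4.9538 = 27.9538
°P = 259 − 259/1.065 = 15.8075
cells = 0.94·27.9538·15.8075

415.3679 billion cells


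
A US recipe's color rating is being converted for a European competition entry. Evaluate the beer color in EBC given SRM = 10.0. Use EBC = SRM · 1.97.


EBC = 10.0 · 1.97

19.7000 EBC


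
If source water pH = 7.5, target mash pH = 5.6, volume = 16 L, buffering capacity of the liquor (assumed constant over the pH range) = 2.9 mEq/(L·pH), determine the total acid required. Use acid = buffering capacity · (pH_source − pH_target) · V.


acid = 2.9 · (7.5 − 5.6) · 16

88.1600 mEq


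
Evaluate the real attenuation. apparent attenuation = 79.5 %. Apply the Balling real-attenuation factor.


RA = AA · 0.8192
RA = 79.5 · 0.8192

65.1264 %


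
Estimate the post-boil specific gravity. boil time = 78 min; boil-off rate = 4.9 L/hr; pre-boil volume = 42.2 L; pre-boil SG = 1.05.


V_post = V_pre − rate·(t/60);  SG_post = 1 + (SG_pre−1)·V_pre/V_post
V_post = 42.2 − 4.9·(78/60) = 35.8300
SG_post = 1 + (1.05 − 1)·42.2/35.8300

1.0589


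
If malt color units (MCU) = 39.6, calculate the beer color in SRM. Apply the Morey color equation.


SRM = 1.4922 · MCU^0.6859
SRM = 1.4922 · 39.6^0.6859

18.6074 SRM


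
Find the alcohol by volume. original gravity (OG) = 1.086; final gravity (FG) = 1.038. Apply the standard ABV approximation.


ABV = (OG − FG) · 131.25
ABV = (1.086 − 1.038) · 131.25

6.3000 % ABV


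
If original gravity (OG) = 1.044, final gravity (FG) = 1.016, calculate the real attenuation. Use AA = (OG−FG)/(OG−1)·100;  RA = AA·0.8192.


AA = (1.044 − 1.016)/(1.044 − 1)·100 = 63.6364
RA = 63.6364·0.8192

52.1309 %


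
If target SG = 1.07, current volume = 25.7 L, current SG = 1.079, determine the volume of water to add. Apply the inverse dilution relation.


V_water = V·((SG_curr − 1)/(SG_target − 1) − 1)
V_water = 25.7·((1.079 − 1)/(1.07 − 1) − 1)

3.3043 L


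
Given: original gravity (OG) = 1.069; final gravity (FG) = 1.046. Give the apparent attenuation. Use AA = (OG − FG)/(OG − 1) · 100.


AA = (1.069 − 1.046)/(1.069 − 1) · 100

33.3333 %


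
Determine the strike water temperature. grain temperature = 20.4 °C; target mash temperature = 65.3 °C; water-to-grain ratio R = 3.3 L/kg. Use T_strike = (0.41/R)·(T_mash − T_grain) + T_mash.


T_strike = (0.41/3.3)·(65.3 − 20.4) + 65.3

70.8785 °C


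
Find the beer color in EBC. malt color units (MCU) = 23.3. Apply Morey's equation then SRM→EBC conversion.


SRM = 1.4922·MCU^0.6859;  EBC = SRM·1.97
SRM = 1.4922·23.3^0.6859 = 12.9329
EBC = 12.9329·1.97

25.4778 EBC


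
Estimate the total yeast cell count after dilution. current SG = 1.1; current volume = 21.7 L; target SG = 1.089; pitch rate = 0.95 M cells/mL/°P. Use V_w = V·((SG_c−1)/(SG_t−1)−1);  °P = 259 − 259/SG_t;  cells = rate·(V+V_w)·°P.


V_w = 21.7·((1.1−1)/(1.089−1)−1) = 2.6820
V_final = 21.7 + 2.6820 = 24.3820
°P = 259 − 259/1.089 = 21.1671
cells = 0.95·24.3820·21.1671

490.2925 billion cells


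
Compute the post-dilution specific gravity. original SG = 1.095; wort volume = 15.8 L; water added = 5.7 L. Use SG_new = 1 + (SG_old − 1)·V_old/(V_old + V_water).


pts = (1.095 − 1)·1000·15.8/(15.8 + 5.7) = 69.8140
SG_new = 1 + 69.8140/1000

1.0698


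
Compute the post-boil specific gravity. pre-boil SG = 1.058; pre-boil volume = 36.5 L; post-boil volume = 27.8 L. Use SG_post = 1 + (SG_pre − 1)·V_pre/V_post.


pts_pre = (1.058 − 1)·1000 = 58.0000
pts_post = 58.0000·36.5/27.8 = 76.1511
SG_post = 1 + 76.1511/1000

1.0762


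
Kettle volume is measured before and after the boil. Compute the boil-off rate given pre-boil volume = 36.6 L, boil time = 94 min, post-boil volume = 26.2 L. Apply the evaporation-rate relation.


rate = (V_pre − V_post) / (t_min/60)
rate = (36.6 − 26.2) / (94/60)

6.6383 L/hr


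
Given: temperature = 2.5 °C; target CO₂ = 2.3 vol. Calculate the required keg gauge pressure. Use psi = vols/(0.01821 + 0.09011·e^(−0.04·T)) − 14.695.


psi = 2.3/(0.01821 + 0.09011·e^(−0.04·2.5)) − 14.695

8.3638 psi


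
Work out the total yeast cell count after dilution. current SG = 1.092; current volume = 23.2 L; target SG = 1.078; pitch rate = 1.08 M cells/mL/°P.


V_w = V·((SG_c−1)/(SG_t−1)−1);  °P = 259 − 259/SG_t;  cells = rate·(V+V_w)·°P
V_w = 23.2·((1.092−1)/(1.078−1)−1) = 4.1641
V_final = 23.2 + 4.1641 = 27.3641
°P = 259 − 259/1.078 = 18.7403
cells = 1.08·27.3641·18.7403

553.8352 billion cells


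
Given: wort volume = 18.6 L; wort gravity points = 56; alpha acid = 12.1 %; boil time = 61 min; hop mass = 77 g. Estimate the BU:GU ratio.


U = 1.65·0.000125^(GP/1000)·(1−e^(−0.04t))/4.15;  IBU = (α/100)·m·U·1000/V;  BU:GU = IBU/GP
U = 1.65·0.000125^(56/1000)·(1−e^(−0.04·61))/4.15 = 0.2194
IBU = (12.1/100)·77·0.2194·1000/18.6 = 109.9057
BU:GU = 109.9057/56

1.9626


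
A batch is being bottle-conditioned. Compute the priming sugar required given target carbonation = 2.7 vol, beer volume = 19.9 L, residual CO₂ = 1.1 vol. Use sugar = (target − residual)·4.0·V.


sugar = (2.7 − 1.1)·4.0·19.9

127.3600 g


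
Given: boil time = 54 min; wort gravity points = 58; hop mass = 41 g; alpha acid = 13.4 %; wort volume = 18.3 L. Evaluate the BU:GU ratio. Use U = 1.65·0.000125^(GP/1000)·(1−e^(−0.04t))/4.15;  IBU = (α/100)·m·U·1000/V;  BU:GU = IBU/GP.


U = 1.65·0.000125^(58/1000)·(1−e^(−0.04·54))/4.15 = 0.2089
IBU = (13.4/100)·41·0.2089·1000/18.3 = 62.7015
BU:GU = 62.7015/58

1.0811


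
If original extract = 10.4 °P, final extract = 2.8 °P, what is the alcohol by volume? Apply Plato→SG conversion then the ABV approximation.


SG = 259/(259 − P);  ABV = (OG − FG)·131.25
OG = 259/(259 − 10.4) = 1.0418
FG = 259/(259 − 2.8) = 1.0109
ABV = (1.0418 − 1.0109)·131.25

4.0563 % ABV


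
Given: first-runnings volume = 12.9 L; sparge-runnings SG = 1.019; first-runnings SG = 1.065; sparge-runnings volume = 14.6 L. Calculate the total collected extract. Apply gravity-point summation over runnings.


total = Σ (SG_i − 1)·1000·V_i
first = (1.065 − 1)·1000·12.9 = 838.5000
sparge = (1.019 − 1)·1000·14.6 = 277.4000
total = 838.5000 + 277.4000

1115.9000 gravity·L


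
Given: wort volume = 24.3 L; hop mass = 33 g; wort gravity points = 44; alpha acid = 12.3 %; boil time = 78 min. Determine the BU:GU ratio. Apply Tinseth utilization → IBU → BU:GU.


U = 1.65·0.000125^(GP/1000)·(1−e^(−0.04t))/4.15;  IBU = (α/100)·m·U·1000/V;  BU:GU = IBU/GP
U = 1.65·0.000125^(44/1000)·(1−e^(−0.04·78))/4.15 = 0.2559
IBU = (12.3/100)·33·0.2559·1000/24.3 = 42.7464
BU:GU = 42.7464/44

0.9715


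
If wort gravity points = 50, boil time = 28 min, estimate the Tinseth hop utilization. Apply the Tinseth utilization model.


U = 1.65·0.000125^(GP/1000) · (1 − e^(−0.04·t))/4.15
bigness = 1.65·0.000125^(50/1000) = 1.0528
boil_factor = (1 − e^(−0.04·28))/4.15 = 0.1623
U = 1.0528 · 0.1623

0.1709


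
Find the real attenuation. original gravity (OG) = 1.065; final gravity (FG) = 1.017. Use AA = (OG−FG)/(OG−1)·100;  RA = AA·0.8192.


AA = (1.065 − 1.017)/(1.065 − 1)·100 = 73.8462
RA = 73.8462·0.8192

60.4948 %


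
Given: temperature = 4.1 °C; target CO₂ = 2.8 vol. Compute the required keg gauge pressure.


psi = vols/(0.01821 + 0.09011·e^(−0.04·T)) − 14.695
psi = 2.8/(0.01821 + 0.09011·e^(−0.04·4.1)) − 14.695

14.8751 psi


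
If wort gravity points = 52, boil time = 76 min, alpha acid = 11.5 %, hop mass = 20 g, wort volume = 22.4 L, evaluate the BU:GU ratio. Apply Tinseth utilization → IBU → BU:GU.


U = 1.65·0.000125^(GP/1000)·(1−e^(−0.04t))/4.15;  IBU = (α/100)·m·U·1000/V;  BU:GU = IBU/GP
U = 1.65·0.000125^(52/1000)·(1−e^(−0.04·76))/4.15 = 0.2372
IBU = (11.5/100)·20·0.2372·1000/22.4 = 24.3594
BU:GU = 24.3594/52

0.4685


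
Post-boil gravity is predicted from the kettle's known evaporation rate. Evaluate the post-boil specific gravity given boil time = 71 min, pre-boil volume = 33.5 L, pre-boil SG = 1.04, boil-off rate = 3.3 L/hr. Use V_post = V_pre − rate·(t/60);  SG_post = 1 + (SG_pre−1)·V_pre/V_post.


V_post = 33.5 − 3.3·(71/60) = 29.5950
SG_post = 1 + (1.04 − 1)·33.5/29.5950

1.0453


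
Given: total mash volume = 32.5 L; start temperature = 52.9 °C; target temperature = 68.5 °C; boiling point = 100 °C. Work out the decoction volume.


V_dec = V_total·(T_target − T_start)/(T_boil − T_start)
V_dec = 32.5·(68.5 − 52.9)/(100 − 52.9)

10.7643 L


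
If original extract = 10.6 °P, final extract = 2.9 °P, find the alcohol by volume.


SG = 259/(259 − P);  ABV = (OG − FG)·131.25
OG = 259/(259 − 10.6) = 1.0427
FG = 259/(259 − 2.9) = 1.0113
ABV = (1.0427 − 1.0113)·131.25

4.1146 % ABV


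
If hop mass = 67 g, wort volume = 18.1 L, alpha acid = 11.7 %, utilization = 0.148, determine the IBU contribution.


IBU = (α/100)·mass·U·1000 / V
IBU = (11.7/100)·67·0.148·1000 / 18.1

64.0979 IBU


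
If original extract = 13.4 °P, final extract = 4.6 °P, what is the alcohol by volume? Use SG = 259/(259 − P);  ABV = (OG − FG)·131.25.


OG = 259/(259 − 13.4) = 1.0546
FG = 259/(259 − 4.6) = 1.0181
ABV = (1.0546 − 1.0181)·131.25

4.7878 % ABV


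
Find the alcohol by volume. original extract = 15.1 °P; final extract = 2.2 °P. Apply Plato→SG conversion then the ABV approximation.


SG = 259/(259 − P);  ABV = (OG − FG)·131.25
OG = 259/(259 − 15.1) = 1.0619
FG = 259/(259 − 2.2) = 1.0086
ABV = (1.0619 − 1.0086)·131.25

7.0014 % ABV


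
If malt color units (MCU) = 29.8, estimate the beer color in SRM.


SRM = 1.4922 · MCU^0.6859
SRM = 1.4922 · 29.8^0.6859

15.3106 SRM


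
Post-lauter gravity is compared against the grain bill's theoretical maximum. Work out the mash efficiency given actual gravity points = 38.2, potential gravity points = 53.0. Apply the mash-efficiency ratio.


efficiency = actual / potential × 100
efficiency = 38.2 / 53.0 × 100

72.0755 %


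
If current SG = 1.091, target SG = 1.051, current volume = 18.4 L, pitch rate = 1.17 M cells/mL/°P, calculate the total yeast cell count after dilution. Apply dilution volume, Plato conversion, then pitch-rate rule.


V_w = V·((SG_c−1)/(SG_t−1)−1);  °P = 259 − 259/SG_t;  cells = rate·(V+V_w)·°P
V_w = 18.4·((1.091−1)/(1.051−1)−1) = 14.4314
V_final = 18.4 + 14.4314 = 32.8314
°P = 259 − 259/1.051 = 12.5680
cells = 1.17·32.8314·12.5680

482.7721 billion cells


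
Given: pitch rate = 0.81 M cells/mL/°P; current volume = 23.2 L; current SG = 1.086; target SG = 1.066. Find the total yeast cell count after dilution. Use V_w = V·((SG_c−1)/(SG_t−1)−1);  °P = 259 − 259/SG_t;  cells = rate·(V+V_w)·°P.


V_w = 23.2·((1.086−1)/(1.066−1)−1) = 7.0303
V_final = 23.2 + 7.0303 = 30.2303
°P = 259 − 259/1.066 = 16.0356
cells = 0.81·30.2303·16.0356

392.6576 billion cells


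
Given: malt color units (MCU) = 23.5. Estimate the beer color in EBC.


SRM = 1.4922·MCU^0.6859;  EBC = SRM·1.97
SRM = 1.4922·23.5^0.6859 = 13.0090
EBC = 13.0090·1.97

25.6276 EBC


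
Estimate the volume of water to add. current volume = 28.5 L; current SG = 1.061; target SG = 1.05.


V_water = V·((SG_curr − 1)/(SG_target − 1) − 1)
V_water = 28.5·((1.061 − 1)/(1.05 − 1) − 1)

6.2700 L


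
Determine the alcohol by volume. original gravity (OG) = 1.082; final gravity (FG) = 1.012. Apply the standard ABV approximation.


ABV = (OG − FG) · 131.25
ABV = (1.082 − 1.012) · 131.25

9.1875 % ABV


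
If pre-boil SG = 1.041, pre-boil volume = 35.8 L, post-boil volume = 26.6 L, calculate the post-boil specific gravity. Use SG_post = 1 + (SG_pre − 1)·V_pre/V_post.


pts_pre = (1.041 − 1)·1000 = 41.0000
pts_post = 41.0000·35.8/26.6 = 55.1805
SG_post = 1 + 55.1805/1000

1.0552


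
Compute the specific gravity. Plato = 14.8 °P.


SG = 259/(259 − P)
SG = 259/(259 − 14.8)

1.0606


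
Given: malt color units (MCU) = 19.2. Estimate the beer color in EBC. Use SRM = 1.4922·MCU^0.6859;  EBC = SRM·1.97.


SRM = 1.4922·19.2^0.6859 = 11.3251
EBC = 11.3251·1.97

22.3105 EBC


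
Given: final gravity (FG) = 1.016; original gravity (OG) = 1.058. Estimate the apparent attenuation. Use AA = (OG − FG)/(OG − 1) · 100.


AA = (1.058 − 1.016)/(1.058 − 1) · 100

72.4138 %


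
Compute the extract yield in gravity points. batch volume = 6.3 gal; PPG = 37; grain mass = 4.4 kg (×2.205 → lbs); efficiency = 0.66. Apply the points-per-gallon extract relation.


points = lbs × PPG × eff / vol
lbs = 4.4 × 2.205 = 9.7020
points = 9.7020 × 37 × 0.66 / 6.3

37.6068 points


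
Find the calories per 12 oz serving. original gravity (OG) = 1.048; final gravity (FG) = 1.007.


ABW = (OG−FG)·131.25·0.79/FG;  °P = 259 − 259/SG (for OG→OE and FG→AE);  RE = 0.1808·OE + 0.8192·AE;  Cal = (6.9·ABW + 4·(RE−0.1))·FG·3.55
ABW = (1.048 − 1.007)·131.25·0.79/1.007 = 4.2216
OE = 259 − 259/1.048 = 11.8626 °P
AE = 259 − 259/1.007 = 1.8004 °P
RE = 0.1808·11.8626 + 0.8192·1.8004 = 3.6196 °P
Cal = (6.9·4.2216 + 4·(3.6196−0.1))·1.007·3.55

154.4616 kcal


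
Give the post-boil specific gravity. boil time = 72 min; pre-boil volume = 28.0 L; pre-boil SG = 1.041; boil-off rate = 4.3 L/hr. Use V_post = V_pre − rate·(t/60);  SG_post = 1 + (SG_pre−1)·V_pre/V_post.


V_post = 28.0 − 4.3·(72/60) = 22.8400
SG_post = 1 + (1.041 − 1)·28.0/22.8400

1.0503


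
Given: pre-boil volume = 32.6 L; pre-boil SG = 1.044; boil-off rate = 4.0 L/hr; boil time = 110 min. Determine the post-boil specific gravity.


V_post = V_pre − rate·(t/60);  SG_post = 1 + (SG_pre−1)·V_pre/V_post
V_post = 32.6 − 4.0·(110/60) = 25.2667
SG_post = 1 + (1.044 − 1)·32.6/25.2667

1.0568


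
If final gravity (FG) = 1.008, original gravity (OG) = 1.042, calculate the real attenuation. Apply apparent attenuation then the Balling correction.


AA = (OG−FG)/(OG−1)·100;  RA = AA·0.8192
AA = (1.042 − 1.008)/(1.042 − 1)·100 = 80.9524
RA = 80.9524·0.8192

66.3162 %


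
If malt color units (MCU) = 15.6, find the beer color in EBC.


SRM = 1.4922·MCU^0.6859;  EBC = SRM·1.97
SRM = 1.4922·15.6^0.6859 = 9.8218
EBC = 9.8218·1.97

19.3490 EBC


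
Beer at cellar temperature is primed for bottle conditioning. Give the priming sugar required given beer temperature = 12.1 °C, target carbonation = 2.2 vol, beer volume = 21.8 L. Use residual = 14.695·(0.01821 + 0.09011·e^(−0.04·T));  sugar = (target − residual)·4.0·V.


residual = 14.695·(0.01821 + 0.09011·e^(−0.04·12.1)) = 1.0837
sugar = (2.2 − 1.0837)·4.0·21.8

97.3416 g


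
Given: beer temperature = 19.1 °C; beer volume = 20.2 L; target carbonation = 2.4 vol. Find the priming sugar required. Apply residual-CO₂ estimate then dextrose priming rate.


residual = 14.695·(0.01821 + 0.09011·e^(−0.04·T));  sugar = (target − residual)·4.0·V
residual = 14.695·(0.01821 + 0.09011·e^(−0.04·19.1)) = 0.8844
sugar = (2.4 − 0.8844)·4.0·20.2

122.4611 g


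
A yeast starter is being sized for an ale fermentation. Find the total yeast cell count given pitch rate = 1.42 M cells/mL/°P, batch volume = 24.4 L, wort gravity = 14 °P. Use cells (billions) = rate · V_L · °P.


cells = 1.42 · 24.4 · 14

485.0720 billion cells


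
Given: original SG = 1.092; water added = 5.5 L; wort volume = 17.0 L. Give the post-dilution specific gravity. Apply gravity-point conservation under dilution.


SG_new = 1 + (SG_old − 1)·V_old/(V_old + V_water)
pts = (1.092 − 1)·1000·17.0/(17.0 + 5.5) = 69.5111
SG_new = 1 + 69.5111/1000

1.0695


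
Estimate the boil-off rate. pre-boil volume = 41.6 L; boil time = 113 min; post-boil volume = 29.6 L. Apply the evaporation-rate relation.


rate = (V_pre − V_post) / (t_min/60)
rate = (41.6 − 29.6) / (113/60)

6.3717 L/hr


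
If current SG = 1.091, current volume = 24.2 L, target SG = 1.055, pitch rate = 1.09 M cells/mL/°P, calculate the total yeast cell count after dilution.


V_w = V·((SG_c−1)/(SG_t−1)−1);  °P = 259 − 259/SG_t;  cells = rate·(V+V_w)·°P
V_w = 24.2·((1.091−1)/(1.055−1)−1) = 15.8400
V_final = 24.2 + 15.8400 = 40.0400
°P = 259 − 259/1.055 = 13.5024
cells = 1.09·40.0400·13.5024

589.2920 billion cells


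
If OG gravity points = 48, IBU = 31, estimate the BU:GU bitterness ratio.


BU:GU = IBU / OG_points
BU:GU = 31 / 48

0.6458
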